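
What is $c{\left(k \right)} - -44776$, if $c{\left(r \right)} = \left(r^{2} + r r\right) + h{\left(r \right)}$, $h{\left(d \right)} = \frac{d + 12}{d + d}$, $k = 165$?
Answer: $\frac{10914919}{110} \approx 99227.0$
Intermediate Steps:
$h{\left(d \right)} = \frac{12 + d}{2 d}$
$c{\left(r \right)} = 2 r^{2} + \frac{12 + r}{2 r}$ ($c{\left(r \right)} = \left(r^{2} + r r\right) + \frac{12 + r}{2 r} = \left(r^{2} + r^{2}\right) + \frac{12 + r}{2 r} = 2 r^{2} + \frac{12 + r}{2 r}$)
$c{\left(k \right)} - -44776 = \frac{12 + 165 + 4 \cdot 165^{3}}{2 \cdot 165} - -44776 = \frac{1}{2} \cdot \frac{1}{165} \left(12 + 165 + 4 \cdot 4492125\right) + 44776 = \frac{1}{2} \cdot \frac{1}{165} \left(12 + 165 + 17968500\right) + 44776 = \frac{1}{2} \cdot \frac{1}{165} \cdot 17968677 + 44776 = \frac{5989559}{110} + 44776 = \frac{10914919}{110}$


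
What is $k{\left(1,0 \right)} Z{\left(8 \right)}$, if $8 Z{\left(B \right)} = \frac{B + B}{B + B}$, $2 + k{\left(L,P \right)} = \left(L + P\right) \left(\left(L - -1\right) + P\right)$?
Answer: $0$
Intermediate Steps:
$k{\left(L,P \right)} = -2 + \left(L + P\right) \left(1 + L + P\right)$ ($k{\left(L,P \right)} = -2 + \left(L + P\right) \left(\left(L - -1\right) + P\right) = -2 + \left(L + P\right) \left(\left(L + 1\right) + P\right) = -2 + \left(L + P\right) \left(\left(1 + L\right) + P\right) = -2 + \left(L + P\right) \left(1 + L + P\right)$)
$Z{\left(B \right)} = \frac{1}{8}$ ($Z{\left(B \right)} = \frac{\left(B + B\right) \frac{1}{B + B}}{8} = \frac{2 B \frac{1}{2 B}}{8} = \frac{1}{8} \cdot 1 = \frac{1}{8}$)
$k{\left(1,0 \right)} Z{\left(8 \right)} = \left(-2 + 1 + 0 + 1^{2} + 0^{2} + 2 \cdot 1 \cdot 0\right) \frac{1}{8} = \left(-2 + 1 + 0 + 1 + 0 + 0\right) \frac{1}{8} = 0 \cdot \frac{1}{8} = 0$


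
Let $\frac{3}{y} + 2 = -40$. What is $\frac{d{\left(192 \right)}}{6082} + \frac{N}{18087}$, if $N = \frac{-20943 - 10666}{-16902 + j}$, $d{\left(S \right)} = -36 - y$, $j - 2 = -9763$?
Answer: $- \frac{34268879773}{5866133775684} \approx -0.0058418$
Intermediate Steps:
$y = - \frac{1}{14}$ ($y = \frac{3}{-2 - 40} = \frac{3}{-42} = 3 \left(- \frac{1}{42}\right) = - \frac{1}{14} \approx -0.071429$)
$j = -9761$ ($j = 2 - 9763 = -9761$)
$d{\left(S \right)} = - \frac{503}{14}$ ($d{\left(S \right)} = -36 - - \frac{1}{14} = -36 + \frac{1}{14} = - \frac{503}{14}$)
$N = \frac{31609}{26663}$ ($N = \frac{-20943 - 10666}{-16902 - 9761} = - \frac{31609}{-26663} = \left(-31609\right) \left(- \frac{1}{26663}\right) = \frac{31609}{26663} \approx 1.1855$)
$\frac{d{\left(192 \right)}}{6082} + \frac{N}{18087} = - \frac{503}{14 \cdot 6082} + \frac{31609}{26663 \cdot 18087} = \left(- \frac{503}{14}\right) \frac{1}{6082} + \frac{31609}{26663} \cdot \frac{1}{18087} = - \frac{503}{85148} + \frac{31609}{482253681} = - \frac{34268879773}{5866133775684}$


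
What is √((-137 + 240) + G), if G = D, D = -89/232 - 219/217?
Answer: √64381304246/25172 ≈ 10.080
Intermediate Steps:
D = -70121/50344 (D = -89*1/232 - 219*1/217 = -89/232 - 219/217 = -70121/50344 ≈ -1.3928)
G = -70121/50344 ≈ -1.3928
√((-137 + 240) + G) = √((-137 + 240) - 70121/50344) = √(103 - 70121/50344) = √(5115311/50344) = √64381304246/25172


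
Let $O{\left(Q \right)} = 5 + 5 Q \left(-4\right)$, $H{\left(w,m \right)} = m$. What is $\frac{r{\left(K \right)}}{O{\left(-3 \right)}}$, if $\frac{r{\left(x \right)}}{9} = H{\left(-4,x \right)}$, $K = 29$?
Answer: $\frac{261}{65} \approx 4.0154$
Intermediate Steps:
$r{\left(x \right)} = 9 x$
$O{\left(Q \right)} = 5 - 20 Q$ ($O{\left(Q \right)} = 5 + 5 \left(- 4 Q\right) = 5 - 20 Q$)
$\frac{r{\left(K \right)}}{O{\left(-3 \right)}} = \frac{9 \cdot 29}{5 - -60} = \frac{261}{5 + 60} = \frac{261}{65}$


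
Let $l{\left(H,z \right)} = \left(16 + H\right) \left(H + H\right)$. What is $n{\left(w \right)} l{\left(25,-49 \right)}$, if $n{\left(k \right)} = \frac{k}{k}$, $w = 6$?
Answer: $2050$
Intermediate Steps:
$l{\left(H,z \right)} = 2 H \left(16 + H\right)$ ($l{\left(H,z \right)} = \left(16 + H\right) 2 H = 2 H \left(16 + H\right)$)
$n{\left(k \right)} = 1$
$n{\left(w \right)} l{\left(25,-49 \right)} = 1 \cdot 2 \cdot 25 \left(16 + 25\right) = 1 \cdot 2 \cdot 25 \cdot 41 = 1 \cdot 2050 = 2050$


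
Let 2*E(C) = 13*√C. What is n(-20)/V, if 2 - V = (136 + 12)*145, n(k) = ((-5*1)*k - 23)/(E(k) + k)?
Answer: 154/2671521 + 1001*I*√5/26715210 ≈ 5.7645e-5 + 8.3784e-5*I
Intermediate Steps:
E(C) = 13*√C/2 (E(C) = (13*√C)/2 = 13*√C/2)
n(k) = (-23 - 5*k)/(k + 13*√k/2) (n(k) = ((-5*1)*k - 23)/(13*√k/2 + k) = (-5*k - 23)/(k + 13*√k/2) = (-23 - 5*k)/(k + 13*√k/2))
V = -21458 (V = 2 - (136 + 12)*145 = 2 - 148*145 = 2 - 1*21460 = 2 - 21460 = -21458)
n(-20)/V = (2*(-23 - 5*(-20))/(2*(-20) + 13*√(-20)))/(-21458) = (2*(-23 + 100)/(-40 + 13*(2*I*√5)))*(-1/21458) = (2*77/(-40 + 26*I*√5))*(-1/21458) = (154/(-40 + 26*I*√5))*(-1/21458) = -77/(10729*(-40 + 26*I*√5))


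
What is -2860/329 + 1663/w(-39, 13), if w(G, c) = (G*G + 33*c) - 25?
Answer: -708339/90475 ≈ -7.8291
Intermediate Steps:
w(G, c) = -25 + G² + 33*c (w(G, c) = (G² + 33*c) - 25 = -25 + G² + 33*c)
-2860/329 + 1663/w(-39, 13) = -2860/329 + 1663/(-25 + (-39)² + 33*13) = -2860*1/329 + 1663/(-25 + 1521 + 429) = -2860/329 + 1663/1925 = -708339/90475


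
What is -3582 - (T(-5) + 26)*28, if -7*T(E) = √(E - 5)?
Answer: -4310 + 4*I*√10 ≈ -4310.0 + 12.649*I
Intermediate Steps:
T(E) = -√(-5 + E)/7 (T(E) = -√(E - 5)/7 = -√(-5 + E)/7)
-3582 - (T(-5) + 26)*28 = -3582 - (-√(-5 - 5)/7 + 26)*28 = -3582 - (-I*√10/7 + 26)*28 = -3582 - (26 - I*√10/7)*28 = -3582 - (728 - 4*I*√10) = -3582 + (-728 + 4*I*√10) = -4310 + 4*I*√10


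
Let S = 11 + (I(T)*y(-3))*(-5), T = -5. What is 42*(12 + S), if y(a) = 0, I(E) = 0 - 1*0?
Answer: 966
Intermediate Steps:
I(E) = 0 (I(E) = 0 + 0 = 0)
S = 11 (S = 11 + (0*0)*(-5) = 11 + 0*(-5) = 11 + 0 = 11)
42*(12 + S) = 42*(12 + 11) = 42*23 = 966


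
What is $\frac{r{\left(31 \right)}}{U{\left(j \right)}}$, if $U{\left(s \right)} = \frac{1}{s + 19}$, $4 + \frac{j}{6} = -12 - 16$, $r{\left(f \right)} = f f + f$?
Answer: $-171616$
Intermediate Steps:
$r{\left(f \right)} = f + f^{2}$ ($r{\left(f \right)} = f^{2} + f = f + f^{2}$)
$j = -192$ ($j = -24 + 6 \left(-12 - 16\right) = -24 + 6 \left(-28\right) = -24 - 168 = -192$)
$U{\left(s \right)} = \frac{1}{19 + s}$
$\frac{r{\left(31 \right)}}{U{\left(j \right)}} = \frac{31 \left(1 + 31\right)}{\frac{1}{19 - 192}} = \frac{31 \cdot 32}{\frac{1}{-173}} = \frac{992}{- \frac{1}{173}} = 992 \left(-173\right) = -171616$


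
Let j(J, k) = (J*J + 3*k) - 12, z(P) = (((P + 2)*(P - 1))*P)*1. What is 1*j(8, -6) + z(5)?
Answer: 174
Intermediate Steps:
z(P) = P*(-1 + P)*(2 + P) (z(P) = (((2 + P)*(-1 + P))*P)*1 = (((-1 + P)*(2 + P))*P)*1 = (P*(-1 + P)*(2 + P))*1 = P*(-1 + P)*(2 + P))
j(J, k) = -12 + J² + 3*k (j(J, k) = (J² + 3*k) - 12 = -12 + J² + 3*k)
1*j(8, -6) + z(5) = 1*(-12 + 8² + 3*(-6)) + 5*(-2 + 5 + 5²) = 1*(-12 + 64 - 18) + 5*(-2 + 5 + 25) = 1*34 + 5*28 = 34 + 140 = 174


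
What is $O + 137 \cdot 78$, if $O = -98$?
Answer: $10588$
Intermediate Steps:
$O + 137 \cdot 78 = -98 + 137 \cdot 78 = -98 + 10686 = 10588$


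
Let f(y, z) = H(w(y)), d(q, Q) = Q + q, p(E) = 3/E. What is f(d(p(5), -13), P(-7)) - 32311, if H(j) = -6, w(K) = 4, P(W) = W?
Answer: -32317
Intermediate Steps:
f(y, z) = -6
f(d(p(5), -13), P(-7)) - 32311 = -6 - 32311 = -32317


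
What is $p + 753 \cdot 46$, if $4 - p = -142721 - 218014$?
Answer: $395377$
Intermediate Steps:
$p = 360739$ ($p = 4 - \left(-142721 - 218014\right) = 4 - -360735 = 4 + 360735 = 360739$)
$p + 753 \cdot 46 = 360739 + 753 \cdot 46 = 360739 + 34638 = 395377$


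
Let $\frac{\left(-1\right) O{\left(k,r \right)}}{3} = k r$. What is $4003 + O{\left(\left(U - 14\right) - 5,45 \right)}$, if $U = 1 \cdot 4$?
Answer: $6028$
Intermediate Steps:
$U = 4$
$O{\left(k,r \right)} = - 3 k r$
$4003 + O{\left(\left(U - 14\right) - 5,45 \right)} = 4003 - 3 \left(\left(4 - 14\right) - 5\right) 45 = 4003 - 3 \left(-10 - 5\right) 45 = 4003 - \left(-45\right) 45 = 4003 + 2025 = 6028$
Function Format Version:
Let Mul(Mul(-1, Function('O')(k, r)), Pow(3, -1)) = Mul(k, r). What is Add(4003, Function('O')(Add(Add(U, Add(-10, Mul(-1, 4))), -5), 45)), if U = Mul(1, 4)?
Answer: 6028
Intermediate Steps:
U = 4
Function('O')(k, r) = Mul(-3, k, r) (Function('O')(k, r) = Mul(-3, Mul(k, r)) = Mul(-3, k, r))
Add(4003, Function('O')(Add(Add(U, Add(-10, Mul(-1, 4))), -5), 45)) = Add(4003, Mul(-3, Add(Add(4, Add(-10, Mul(-1, 4))), -5), 45)) = Add(4003, Mul(-3, Add(Add(4, Add(-10, -4)), -5), 45)) = Add(4003, Mul(-3, Add(Add(4, -14), -5), 45)) = Add(4003, Mul(-3, Add(-10, -5), 45)) = Add(4003, Mul(-3, -15, 45)) = Add(4003, 2025) = 6028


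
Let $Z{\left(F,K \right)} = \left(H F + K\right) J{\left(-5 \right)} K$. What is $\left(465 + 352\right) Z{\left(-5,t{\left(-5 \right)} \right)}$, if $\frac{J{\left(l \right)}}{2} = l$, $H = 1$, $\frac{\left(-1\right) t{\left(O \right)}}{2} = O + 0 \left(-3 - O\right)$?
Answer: $-408500$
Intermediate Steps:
$t{\left(O \right)} = - 2 O$ ($t{\left(O \right)} = - 2 \left(O + 0 \left(-3 - O\right)\right) = - 2 \left(O + 0\right) = - 2 O$)
$J{\left(l \right)} = 2 l$
$Z{\left(F,K \right)} = K \left(- 10 F - 10 K\right)$ ($Z{\left(F,K \right)} = \left(1 F + K\right) 2 \left(-5\right) K = \left(F + K\right) \left(-10\right) K = \left(- 10 F - 10 K\right) K = K \left(- 10 F - 10 K\right)$)
$\left(465 + 352\right) Z{\left(-5,t{\left(-5 \right)} \right)} = \left(465 + 352\right) \left(- 10 \left(\left(-2\right) \left(-5\right)\right) \left(-5 - -10\right)\right) = 817 \left(\left(-10\right) 10 \left(-5 + 10\right)\right) = 817 \left(\left(-10\right) 10 \cdot 5\right) = 817 \left(-500\right) = -408500$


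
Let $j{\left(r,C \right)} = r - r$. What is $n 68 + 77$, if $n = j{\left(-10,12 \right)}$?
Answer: $77$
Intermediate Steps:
$j{\left(r,C \right)} = 0$
$n = 0$
$n 68 + 77 = 0 \cdot 68 + 77 = 0 + 77 = 77$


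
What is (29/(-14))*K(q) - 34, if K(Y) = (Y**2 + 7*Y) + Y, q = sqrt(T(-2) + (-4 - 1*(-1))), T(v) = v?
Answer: -331/14 - 116*I*sqrt(5)/7 ≈ -23.643 - 37.055*I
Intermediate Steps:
q = I*sqrt(5) (q = sqrt(-2 + (-4 - 1*(-1))) = sqrt(-2 + (-4 + 1)) = sqrt(-2 - 3) = sqrt(-5) = I*sqrt(5) ≈ 2.2361*I)
K(Y) = Y**2 + 8*Y
(29/(-14))*K(q) - 34 = (29/(-14))*((I*sqrt(5))*(8 + I*sqrt(5))) - 34 = (29*(-1/14))*(I*sqrt(5)*(8 + I*sqrt(5))) - 34 = -29*I*sqrt(5)*(8 + I*sqrt(5))/14 - 34 = -34 - 29*I*sqrt(5)*(8 + I*sqrt(5))/14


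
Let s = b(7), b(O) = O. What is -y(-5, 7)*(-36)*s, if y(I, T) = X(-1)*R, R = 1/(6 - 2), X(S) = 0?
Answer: 0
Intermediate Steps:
s = 7
R = 1/4 ≈ 0.25000
y(I, T) = 0 (y(I, T) = 0*(1/4) = 0)
-y(-5, 7)*(-36)*s = -0*(-36)*7 = -0*7 = -1*0 = 0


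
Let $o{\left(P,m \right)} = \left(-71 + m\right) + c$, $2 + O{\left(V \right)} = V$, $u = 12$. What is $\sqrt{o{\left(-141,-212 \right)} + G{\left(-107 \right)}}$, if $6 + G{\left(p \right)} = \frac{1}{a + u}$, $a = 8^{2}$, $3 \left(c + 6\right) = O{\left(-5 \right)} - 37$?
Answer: $\frac{i \sqrt{4024257}}{114} \approx 17.597 i$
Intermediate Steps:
$O{\left(V \right)} = -2 + V$
$c = - \frac{62}{3}$ ($c = -6 + \frac{\left(-2 - 5\right) - 37}{3} = -6 + \frac{-7 - 37}{3} = -6 + \frac{1}{3} \left(-44\right) = -6 - \frac{44}{3} = - \frac{62}{3} \approx -20.667$)
$a = 64$
$o{\left(P,m \right)} = - \frac{275}{3} + m$ ($o{\left(P,m \right)} = \left(-71 + m\right) - \frac{62}{3} = - \frac{275}{3} + m$)
$G{\left(p \right)} = - \frac{455}{76}$ ($G{\left(p \right)} = -6 + \frac{1}{64 + 12} = -6 + \frac{1}{76} = - \frac{455}{76}$)
$\sqrt{o{\left(-141,-212 \right)} + G{\left(-107 \right)}} = \sqrt{\left(- \frac{275}{3} - 212\right) - \frac{455}{76}} = \sqrt{- \frac{911}{3} - \frac{455}{76}} = \sqrt{- \frac{70601}{228}} = \frac{i \sqrt{4024257}}{114}$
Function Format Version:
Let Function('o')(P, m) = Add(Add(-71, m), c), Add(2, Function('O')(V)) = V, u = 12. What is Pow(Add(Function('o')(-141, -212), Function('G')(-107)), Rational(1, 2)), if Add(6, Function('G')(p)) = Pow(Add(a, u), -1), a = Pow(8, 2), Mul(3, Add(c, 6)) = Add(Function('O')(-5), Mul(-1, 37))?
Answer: Mul(Rational(1, 114), I, Pow(4024257, Rational(1, 2))) ≈ Mul(17.597, I)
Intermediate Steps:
Function('O')(V) = Add(-2, V)
c = Rational(-62, 3) (c = Add(-6, Mul(Rational(1, 3), Add(Add(-2, -5), Mul(-1, 37)))) = Add(-6, Mul(Rational(1, 3), Add(-7, -37))) = Add(-6, Mul(Rational(1, 3), -44)) = Add(-6, Rational(-44, 3)) = Rational(-62, 3) ≈ -20.667)
a = 64
Function('o')(P, m) = Add(Rational(-275, 3), m) (Function('o')(P, m) = Add(Add(-71, m), Rational(-62, 3)) = Add(Rational(-275, 3), m))
Function('G')(p) = Rational(-455, 76) (Function('G')(p) = Add(-6, Pow(Add(64, 12), -1)) = Add(-6, Pow(76, -1)) = Add(-6, Rational(1, 76)) = Rational(-455, 76))
Pow(Add(Function('o')(-141, -212), Function('G')(-107)), Rational(1, 2)) = Pow(Add(Add(Rational(-275, 3), -212), Rational(-455, 76)), Rational(1, 2)) = Pow(Add(Rational(-911, 3), Rational(-455, 76)), Rational(1, 2)) = Pow(Rational(-70601, 228), Rational(1, 2)) = Mul(Rational(1, 114), I, Pow(4024257, Rational(1, 2)))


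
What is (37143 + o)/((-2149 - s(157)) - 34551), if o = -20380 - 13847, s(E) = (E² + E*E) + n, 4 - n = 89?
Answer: -2916/85913 ≈ -0.033941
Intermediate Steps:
n = -85 (n = 4 - 1*89 = 4 - 89 = -85)
s(E) = -85 + 2*E² (s(E) = (E² + E*E) - 85 = (E² + E²) - 85 = 2*E² - 85 = -85 + 2*E²)
o = -34227
(37143 + o)/((-2149 - s(157)) - 34551) = (37143 - 34227)/((-2149 - (-85 + 2*157²)) - 34551) = 2916/((-2149 - (-85 + 2*24649)) - 34551) = 2916/((-2149 - (-85 + 49298)) - 34551) = 2916/((-2149 - 1*49213) - 34551) = 2916/((-2149 - 49213) - 34551) = 2916/(-51362 - 34551) = 2916/(-85913) = 2916*(-1/85913) = -2916/85913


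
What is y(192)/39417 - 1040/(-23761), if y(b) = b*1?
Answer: 15185264/312195779 ≈ 0.048640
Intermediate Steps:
y(b) = b
y(192)/39417 - 1040/(-23761) = 192/39417 - 1040/(-23761) = 192*(1/39417) - 1040*(-1/23761) = 64/13139 + 1040/23761 = 15185264/312195779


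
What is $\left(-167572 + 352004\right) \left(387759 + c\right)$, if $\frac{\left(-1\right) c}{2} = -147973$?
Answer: $126097080560$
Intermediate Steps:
$c = 295946$ ($c = \left(-2\right) \left(-147973\right) = 295946$)
$\left(-167572 + 352004\right) \left(387759 + c\right) = \left(-167572 + 352004\right) \left(387759 + 295946\right) = 184432 \cdot 683705 = 126097080560$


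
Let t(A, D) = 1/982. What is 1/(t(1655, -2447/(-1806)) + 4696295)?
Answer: 982/4611761691 ≈ 2.1293e-7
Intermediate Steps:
t(A, D) = 1/982
1/(t(1655, -2447/(-1806)) + 4696295) = 1/(1/982 + 4696295) = 1/(4611761691/982) = 982/4611761691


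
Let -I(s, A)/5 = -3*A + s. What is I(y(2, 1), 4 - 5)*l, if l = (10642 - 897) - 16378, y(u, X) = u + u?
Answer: 232155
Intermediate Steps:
y(u, X) = 2*u
I(s, A) = -5*s + 15*A (I(s, A) = -5*(-3*A + s) = -5*(s - 3*A) = -5*s + 15*A)
l = -6633 (l = 9745 - 16378 = -6633)
I(y(2, 1), 4 - 5)*l = (-10*2 + 15*(4 - 5))*(-6633) = (-5*4 + 15*(-1))*(-6633) = (-20 - 15)*(-6633) = -35*(-6633) = 232155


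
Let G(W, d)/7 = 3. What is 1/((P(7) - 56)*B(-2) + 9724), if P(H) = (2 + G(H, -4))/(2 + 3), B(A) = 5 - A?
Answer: 5/46821 ≈ 0.00010679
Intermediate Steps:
G(W, d) = 21 (G(W, d) = 7*3 = 21)
P(H) = 23/5 (P(H) = (2 + 21)/(2 + 3) = 23/5)
1/((P(7) - 56)*B(-2) + 9724) = 1/((23/5 - 56)*(5 - 1*(-2)) + 9724) = 1/(-257*(5 + 2)/5 + 9724) = 1/(-257/5*7 + 9724) = 1/(-1799/5 + 9724) = 1/(46821/5) = 5/46821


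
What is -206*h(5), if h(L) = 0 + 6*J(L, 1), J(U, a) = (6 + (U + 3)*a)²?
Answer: -242256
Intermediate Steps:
J(U, a) = (6 + a*(3 + U))² (J(U, a) = (6 + (3 + U)*a)² = (6 + a*(3 + U))²)
h(L) = 6*(9 + L)² (h(L) = 0 + 6*(6 + 3*1 + L*1)² = 0 + 6*(6 + 3 + L)² = 0 + 6*(9 + L)² = 6*(9 + L)²)
-206*h(5) = -1236*(9 + 5)² = -1236*14² = -1236*196 = -206*1176 = -242256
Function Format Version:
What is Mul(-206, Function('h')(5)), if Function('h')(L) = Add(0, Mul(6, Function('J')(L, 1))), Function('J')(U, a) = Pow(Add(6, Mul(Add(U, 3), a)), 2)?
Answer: -242256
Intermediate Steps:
Function('J')(U, a) = Pow(Add(6, Mul(a, Add(3, U))), 2) (Function('J')(U, a) = Pow(Add(6, Mul(Add(3, U), a)), 2) = Pow(Add(6, Mul(a, Add(3, U))), 2))
Function('h')(L) = Mul(6, Pow(Add(9, L), 2)) (Function('h')(L) = Add(0, Mul(6, Pow(Add(6, Mul(3, 1), Mul(L, 1)), 2))) = Add(0, Mul(6, Pow(Add(6, 3, L), 2))) = Add(0, Mul(6, Pow(Add(9, L), 2))) = Mul(6, Pow(Add(9, L), 2)))
Mul(-206, Function('h')(5)) = Mul(-206, Mul(6, Pow(Add(9, 5), 2))) = Mul(-206, Mul(6, Pow(14, 2))) = Mul(-206, Mul(6, 196)) = Mul(-206, 1176) = -242256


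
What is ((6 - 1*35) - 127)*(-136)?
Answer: 21216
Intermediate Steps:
((6 - 1*35) - 127)*(-136) = ((6 - 35) - 127)*(-136) = (-29 - 127)*(-136) = -156*(-136) = 21216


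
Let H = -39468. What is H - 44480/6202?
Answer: -122412508/3101 ≈ -39475.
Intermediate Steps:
H - 44480/6202 = -39468 - 44480/6202 = -39468 - 44480*1/6202 = -39468 - 22240/3101 = -122412508/3101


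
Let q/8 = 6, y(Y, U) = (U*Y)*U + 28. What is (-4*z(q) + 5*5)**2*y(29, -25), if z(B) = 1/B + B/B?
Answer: 127073017/16 ≈ 7.9421e+6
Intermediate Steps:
y(Y, U) = 28 + Y*U**2 (y(Y, U) = Y*U**2 + 28 = 28 + Y*U**2)
q = 48 (q = 8*6 = 48)
z(B) = 1 + 1/B (z(B) = 1/B + 1 = 1 + 1/B)
(-4*z(q) + 5*5)**2*y(29, -25) = (-4*(1 + 48)/48 + 5*5)**2*(28 + 29*(-25)**2) = (-49/12 + 25)**2*(28 + 29*625) = (-4*49/48 + 25)**2*(28 + 18125) = (-49/12 + 25)**2*18153 = (251/12)**2*18153 = (63001/144)*18153 = 127073017/16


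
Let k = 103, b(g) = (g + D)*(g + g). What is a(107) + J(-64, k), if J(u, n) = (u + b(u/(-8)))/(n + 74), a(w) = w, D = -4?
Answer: 107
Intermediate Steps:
b(g) = 2*g*(-4 + g) (b(g) = (g - 4)*(g + g) = (-4 + g)*(2*g) = 2*g*(-4 + g))
J(u, n) = (u - u*(-4 - u/8)/4)/(74 + n) (J(u, n) = (u + 2*(u/(-8))*(-4 + u/(-8)))/(n + 74) = (u + 2*(u*(-⅛))*(-4 + u*(-⅛)))/(74 + n) = (u + 2*(-u/8)*(-4 - u/8))/(74 + n) = (u - u*(-4 - u/8)/4)/(74 + n))
a(107) + J(-64, k) = 107 + (1/32)*(-64)*(64 - 64)/(74 + 103) = 107 + (1/32)*(-64)*0/177 = 107 + (1/32)*(-64)*(1/177)*0 = 107 + 0 = 107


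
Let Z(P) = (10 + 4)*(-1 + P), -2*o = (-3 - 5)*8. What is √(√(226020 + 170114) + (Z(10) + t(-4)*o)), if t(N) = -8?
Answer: √(-130 + √396134) ≈ 22.347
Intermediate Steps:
o = 32 (o = -(-3 - 5)*8/2 = -(-4)*8 = -½*(-64) = 32)
Z(P) = -14 + 14*P (Z(P) = 14*(-1 + P) = -14 + 14*P)
√(√(226020 + 170114) + (Z(10) + t(-4)*o)) = √(√(226020 + 170114) + ((-14 + 14*10) - 8*32)) = √(√396134 + ((-14 + 140) - 256)) = √(√396134 + (126 - 256)) = √(√396134 - 130) = √(-130 + √396134)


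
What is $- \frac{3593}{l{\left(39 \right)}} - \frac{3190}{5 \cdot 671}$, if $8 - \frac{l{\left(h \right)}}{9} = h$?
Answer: $\frac{202991}{17019} \approx 11.927$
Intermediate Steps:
$l{\left(h \right)} = 72 - 9 h$
$- \frac{3593}{l{\left(39 \right)}} - \frac{3190}{5 \cdot 671} = - \frac{3593}{72 - 351} - \frac{3190}{5 \cdot 671} = - \frac{3593}{72 - 351} - \frac{3190}{3355} = - \frac{3593}{-279} - \frac{58}{61} = \left(-3593\right) \left(- \frac{1}{279}\right) - \frac{58}{61} = \frac{3593}{279} - \frac{58}{61} = \frac{202991}{17019}$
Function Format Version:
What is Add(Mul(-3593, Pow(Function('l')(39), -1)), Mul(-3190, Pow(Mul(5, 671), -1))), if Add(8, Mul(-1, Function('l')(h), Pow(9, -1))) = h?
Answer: Rational(202991, 17019) ≈ 11.927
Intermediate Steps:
Function('l')(h) = Add(72, Mul(-9, h))
Add(Mul(-3593, Pow(Function('l')(39), -1)), Mul(-3190, Pow(Mul(5, 671), -1))) = Add(Mul(-3593, Pow(Add(72, Mul(-9, 39)), -1)), Mul(-3190, Pow(Mul(5, 671), -1))) = Add(Mul(-3593, Pow(Add(72, -351), -1)), Mul(-3190, Pow(3355, -1))) = Add(Mul(-3593, Pow(-279, -1)), Mul(-3190, Rational(1, 3355))) = Add(Mul(-3593, Rational(-1, 279)), Rational(-58, 61)) = Add(Rational(3593, 279), Rational(-58, 61)) = Rational(202991, 17019)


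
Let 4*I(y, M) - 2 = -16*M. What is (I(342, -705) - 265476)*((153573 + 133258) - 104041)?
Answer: -48010798845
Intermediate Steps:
I(y, M) = ½ - 4*M (I(y, M) = ½ + (-16*M)/4 = ½ - 4*M)
(I(342, -705) - 265476)*((153573 + 133258) - 104041) = ((½ - 4*(-705)) - 265476)*((153573 + 133258) - 104041) = ((½ + 2820) - 265476)*(286831 - 104041) = (5641/2 - 265476)*182790 = -525311/2*182790 = -48010798845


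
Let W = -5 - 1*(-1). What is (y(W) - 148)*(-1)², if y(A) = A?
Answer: -152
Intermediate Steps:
W = -4 (W = -5 + 1 = -4)
(y(W) - 148)*(-1)² = (-4 - 148)*(-1)² = -152*1 = -152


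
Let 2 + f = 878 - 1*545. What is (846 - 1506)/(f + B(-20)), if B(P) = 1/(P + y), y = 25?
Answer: -275/138 ≈ -1.9928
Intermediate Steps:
B(P) = 1/(25 + P) (B(P) = 1/(P + 25) = 1/(25 + P))
f = 331 (f = -2 + (878 - 1*545) = -2 + (878 - 545) = -2 + 333 = 331)
(846 - 1506)/(f + B(-20)) = (846 - 1506)/(331 + 1/(25 - 20)) = -660/(331 + 1/5) = -660/(331 + ⅕) = -660/1656/5 = -660*5/1656 = -275/138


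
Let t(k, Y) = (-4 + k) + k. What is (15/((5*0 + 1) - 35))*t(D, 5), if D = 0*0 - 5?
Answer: 105/17 ≈ 6.1765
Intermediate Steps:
D = -5 (D = 0 - 5 = -5)
t(k, Y) = -4 + 2*k
(15/((5*0 + 1) - 35))*t(D, 5) = (15/((5*0 + 1) - 35))*(-4 + 2*(-5)) = (15/((0 + 1) - 35))*(-4 - 10) = (15/(1 - 35))*(-14) = (15/(-34))*(-14) = (15*(-1/34))*(-14) = -15/34*(-14) = 105/17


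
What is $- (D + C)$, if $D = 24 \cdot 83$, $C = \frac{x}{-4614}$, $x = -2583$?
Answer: $- \frac{3064557}{1538} \approx -1992.6$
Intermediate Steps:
$C = \frac{861}{1538}$ ($C = - \frac{2583}{-4614} = \left(-2583\right) \left(- \frac{1}{4614}\right) = \frac{861}{1538} \approx 0.55982$)
$D = 1992$
$- (D + C) = - (1992 + \frac{861}{1538}) = \left(-1\right) \frac{3064557}{1538} = - \frac{3064557}{1538}$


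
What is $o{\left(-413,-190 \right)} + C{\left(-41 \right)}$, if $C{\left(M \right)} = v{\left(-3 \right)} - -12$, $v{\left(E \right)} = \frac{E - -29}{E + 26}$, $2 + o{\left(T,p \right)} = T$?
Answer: $- \frac{9243}{23} \approx -401.87$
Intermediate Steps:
$o{\left(T,p \right)} = -2 + T$
$v{\left(E \right)} = \frac{29 + E}{26 + E}$ ($v{\left(E \right)} = \frac{E + 29}{26 + E} = \frac{29 + E}{26 + E}$)
$C{\left(M \right)} = \frac{302}{23}$ ($C{\left(M \right)} = \frac{29 - 3}{26 - 3} - -12 = \frac{1}{23} \cdot 26 + 12 = \frac{26}{23} + 12 = \frac{302}{23}$)
$o{\left(-413,-190 \right)} + C{\left(-41 \right)} = \left(-2 - 413\right) + \frac{302}{23} = -415 + \frac{302}{23} = - \frac{9243}{23}$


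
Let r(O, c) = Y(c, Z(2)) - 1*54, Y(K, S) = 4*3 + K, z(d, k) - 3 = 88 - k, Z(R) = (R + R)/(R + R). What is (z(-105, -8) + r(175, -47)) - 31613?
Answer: -31603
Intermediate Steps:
Z(R) = 1 (Z(R) = (2*R)/((2*R)) = (2*R)*(1/(2*R)) = 1)
z(d, k) = 91 - k (z(d, k) = 3 + (88 - k) = 91 - k)
Y(K, S) = 12 + K
r(O, c) = -42 + c (r(O, c) = (12 + c) - 1*54 = (12 + c) - 54 = -42 + c)
(z(-105, -8) + r(175, -47)) - 31613 = ((91 - 1*(-8)) + (-42 - 47)) - 31613 = ((91 + 8) - 89) - 31613 = (99 - 89) - 31613 = 10 - 31613 = -31603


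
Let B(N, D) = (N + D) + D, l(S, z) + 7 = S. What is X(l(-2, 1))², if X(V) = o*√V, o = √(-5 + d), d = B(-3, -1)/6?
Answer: 105/2 ≈ 52.500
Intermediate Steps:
l(S, z) = -7 + S
B(N, D) = N + 2*D (B(N, D) = (D + N) + D = N + 2*D)
d = -⅚ (d = (-3 + 2*(-1))/6 = (-3 - 2)*(⅙) = -5*⅙ = -⅚ ≈ -0.83333)
o = I*√210/6 (o = √(-5 - ⅚) = √(-35/6) = I*√210/6 ≈ 2.4152*I)
X(V) = I*√210*√V/6 (X(V) = (I*√210/6)*√V = I*√210*√V/6)
X(l(-2, 1))² = (I*√210*√(-7 - 2)/6)² = (I*√210*√(-9)/6)² = (I*√210*(3*I)/6)² = (-√210/2)² = 105/2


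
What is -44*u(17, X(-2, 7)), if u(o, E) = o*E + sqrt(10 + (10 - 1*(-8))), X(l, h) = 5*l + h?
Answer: 2244 - 88*sqrt(7) ≈ 2011.2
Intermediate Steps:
X(l, h) = h + 5*l
u(o, E) = 2*sqrt(7) + E*o (u(o, E) = E*o + sqrt(10 + (10 + 8)) = E*o + sqrt(10 + 18) = E*o + sqrt(28) = E*o + 2*sqrt(7) = 2*sqrt(7) + E*o)
-44*u(17, X(-2, 7)) = -44*(2*sqrt(7) + (7 + 5*(-2))*17) = -44*(2*sqrt(7) + (7 - 10)*17) = -44*(2*sqrt(7) - 3*17) = -44*(2*sqrt(7) - 51) = -44*(-51 + 2*sqrt(7)) = 2244 - 88*sqrt(7)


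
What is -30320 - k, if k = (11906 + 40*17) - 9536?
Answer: -33370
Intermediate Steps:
k = 3050 (k = (11906 + 680) - 9536 = 12586 - 9536 = 3050)
-30320 - k = -30320 - 1*3050 = -30320 - 3050 = -33370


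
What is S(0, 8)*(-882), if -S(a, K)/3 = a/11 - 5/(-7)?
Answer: 1890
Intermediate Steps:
S(a, K) = -15/7 - 3*a/11 (S(a, K) = -3*(a/11 - 5/(-7)) = -3*(a*(1/11) - 5*(-1/7)) = -3*(a/11 + 5/7) = -3*(5/7 + a/11) = -15/7 - 3*a/11)
S(0, 8)*(-882) = (-15/7 - 3/11*0)*(-882) = (-15/7 + 0)*(-882) = -15/7*(-882) = 1890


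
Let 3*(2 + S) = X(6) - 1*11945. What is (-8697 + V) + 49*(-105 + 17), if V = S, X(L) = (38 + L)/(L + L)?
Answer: -152923/9 ≈ -16991.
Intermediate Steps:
X(L) = (38 + L)/(2*L) (X(L) = (38 + L)/((2*L)) = (38 + L)*(1/(2*L)) = (38 + L)/(2*L))
S = -35842/9 (S = -2 + ((1/2)*(38 + 6)/6 - 1*11945)/3 = -2 + ((1/2)*(1/6)*44 - 11945)/3 = -2 + (11/3 - 11945)/3 = -2 + (1/3)*(-35824/3) = -2 - 35824/9 = -35842/9 ≈ -3982.4)
V = -35842/9 ≈ -3982.4
(-8697 + V) + 49*(-105 + 17) = (-8697 - 35842/9) + 49*(-105 + 17) = -114115/9 + 49*(-88) = -114115/9 - 4312 = -152923/9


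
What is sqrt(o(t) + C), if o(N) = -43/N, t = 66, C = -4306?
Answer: I*sqrt(18759774)/66 ≈ 65.625*I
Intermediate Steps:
sqrt(o(t) + C) = sqrt(-43/66 - 4306) = sqrt(-284239/66) = I*sqrt(18759774)/66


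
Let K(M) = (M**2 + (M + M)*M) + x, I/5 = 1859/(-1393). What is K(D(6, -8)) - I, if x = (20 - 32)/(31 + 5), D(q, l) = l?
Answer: 828860/4179 ≈ 198.34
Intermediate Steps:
x = -1/3 (x = -12/36 = -12*1/36 = -1/3 ≈ -0.33333)
I = -9295/1393 (I = 5*(1859/(-1393)) = 5*(1859*(-1/1393)) = 5*(-1859/1393) = -9295/1393 ≈ -6.6726)
K(M) = -1/3 + 3*M**2 (K(M) = (M**2 + (M + M)*M) - 1/3 = (M**2 + (2*M)*M) - 1/3 = (M**2 + 2*M**2) - 1/3 = 3*M**2 - 1/3 = -1/3 + 3*M**2)
K(D(6, -8)) - I = (-1/3 + 3*(-8)**2) - 1*(-9295/1393) = (-1/3 + 3*64) + 9295/1393 = (-1/3 + 192) + 9295/1393 = 575/3 + 9295/1393 = 828860/4179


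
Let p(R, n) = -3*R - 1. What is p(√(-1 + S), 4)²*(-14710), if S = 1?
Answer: -14710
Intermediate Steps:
p(R, n) = -1 - 3*R
p(√(-1 + S), 4)²*(-14710) = (-1 - 3*√(-1 + 1))²*(-14710) = (-1 - 3*√0)²*(-14710) = (-1 - 3*0)²*(-14710) = (-1 + 0)²*(-14710) = (-1)²*(-14710) = 1*(-14710) = -14710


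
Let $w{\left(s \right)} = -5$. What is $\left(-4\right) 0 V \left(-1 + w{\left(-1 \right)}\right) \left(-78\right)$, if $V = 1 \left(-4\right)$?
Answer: $0$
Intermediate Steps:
$V = -4$
$\left(-4\right) 0 V \left(-1 + w{\left(-1 \right)}\right) \left(-78\right) = \left(-4\right) 0 \left(- 4 \left(-1 - 5\right)\right) \left(-78\right) = 0 \left(\left(-4\right) \left(-6\right)\right) \left(-78\right) = 0 \cdot 24 \left(-78\right) = 0 \left(-78\right) = 0$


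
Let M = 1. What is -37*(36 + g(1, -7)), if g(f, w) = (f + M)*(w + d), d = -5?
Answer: -444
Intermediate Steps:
g(f, w) = (1 + f)*(-5 + w) (g(f, w) = (f + 1)*(w - 5) = (1 + f)*(-5 + w))
-37*(36 + g(1, -7)) = -37*(36 + (-5 - 7 - 5*1 + 1*(-7))) = -37*(36 + (-5 - 7 - 5 - 7)) = -37*(36 - 24) = -37*12 = -444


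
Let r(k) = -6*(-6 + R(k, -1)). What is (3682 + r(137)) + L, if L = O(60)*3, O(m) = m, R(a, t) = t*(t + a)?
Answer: 4714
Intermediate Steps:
R(a, t) = t*(a + t)
L = 180 (L = 60*3 = 180)
r(k) = 30 + 6*k (r(k) = -6*(-6 - (k - 1)) = -6*(-6 - (-1 + k)) = -6*(-6 + (1 - k)) = -6*(-5 - k) = 30 + 6*k)
(3682 + r(137)) + L = (3682 + (30 + 6*137)) + 180 = (3682 + (30 + 822)) + 180 = (3682 + 852) + 180 = 4534 + 180 = 4714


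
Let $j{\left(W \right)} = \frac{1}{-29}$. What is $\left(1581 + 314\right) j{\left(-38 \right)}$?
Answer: $- \frac{1895}{29} \approx -65.345$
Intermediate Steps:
$j{\left(W \right)} = - \frac{1}{29}$
$\left(1581 + 314\right) j{\left(-38 \right)} = \left(1581 + 314\right) \left(- \frac{1}{29}\right) = 1895 \left(- \frac{1}{29}\right) = - \frac{1895}{29}$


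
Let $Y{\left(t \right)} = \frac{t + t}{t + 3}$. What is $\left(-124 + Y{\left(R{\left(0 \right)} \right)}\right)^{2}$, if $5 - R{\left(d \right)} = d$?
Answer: $\frac{241081}{16} \approx 15068.0$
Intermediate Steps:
$R{\left(d \right)} = 5 - d$
$Y{\left(t \right)} = \frac{2 t}{3 + t}$
$\left(-124 + Y{\left(R{\left(0 \right)} \right)}\right)^{2} = \left(-124 + \frac{2 \left(5 - 0\right)}{3 + \left(5 - 0\right)}\right)^{2} = \left(-124 + \frac{2 \left(5 + 0\right)}{3 + \left(5 + 0\right)}\right)^{2} = \left(-124 + 2 \cdot 5 \frac{1}{3 + 5}\right)^{2} = \left(-124 + 2 \cdot 5 \cdot \frac{1}{8}\right)^{2} = \left(-124 + \frac{5}{4}\right)^{2} = \left(- \frac{491}{4}\right)^{2} = \frac{241081}{16}$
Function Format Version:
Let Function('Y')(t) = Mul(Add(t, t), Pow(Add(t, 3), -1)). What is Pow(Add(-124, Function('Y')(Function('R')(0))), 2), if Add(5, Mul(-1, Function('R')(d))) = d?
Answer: Rational(241081, 16) ≈ 15068.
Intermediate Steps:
Function('R')(d) = Add(5, Mul(-1, d))
Function('Y')(t) = Mul(2, t, Pow(Add(3, t), -1)) (Function('Y')(t) = Mul(Mul(2, t), Pow(Add(3, t), -1)) = Mul(2, t, Pow(Add(3, t), -1)))
Pow(Add(-124, Function('Y')(Function('R')(0))), 2) = Pow(Add(-124, Mul(2, Add(5, Mul(-1, 0)), Pow(Add(3, Add(5, Mul(-1, 0))), -1))), 2) = Pow(Add(-124, Mul(2, Add(5, 0), Pow(Add(3, Add(5, 0)), -1))), 2) = Pow(Add(-124, Mul(2, 5, Pow(Add(3, 5), -1))), 2) = Pow(Add(-124, Mul(2, 5, Pow(8, -1))), 2) = Pow(Add(-124, Mul(2, 5, Rational(1, 8))), 2) = Pow(Add(-124, Rational(5, 4)), 2) = Pow(Rational(-491, 4), 2) = Rational(241081, 16)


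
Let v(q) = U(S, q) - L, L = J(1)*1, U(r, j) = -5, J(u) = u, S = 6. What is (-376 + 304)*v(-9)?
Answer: 432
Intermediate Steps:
L = 1 (L = 1*1 = 1)
v(q) = -6 (v(q) = -5 - 1*1 = -5 - 1 = -6)
(-376 + 304)*v(-9) = (-376 + 304)*(-6) = -72*(-6) = 432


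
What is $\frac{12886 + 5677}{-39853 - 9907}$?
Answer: $- \frac{18563}{49760} \approx -0.37305$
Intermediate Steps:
$\frac{12886 + 5677}{-39853 - 9907} = \frac{18563}{-49760} = 18563 \left(- \frac{1}{49760}\right) = - \frac{18563}{49760}$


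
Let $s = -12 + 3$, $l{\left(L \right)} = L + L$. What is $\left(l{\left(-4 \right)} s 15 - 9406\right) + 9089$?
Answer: $763$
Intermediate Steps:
$l{\left(L \right)} = 2 L$
$s = -9$
$\left(l{\left(-4 \right)} s 15 - 9406\right) + 9089 = \left(2 \left(-4\right) \left(-9\right) 15 - 9406\right) + 9089 = \left(\left(-8\right) \left(-9\right) 15 - 9406\right) + 9089 = \left(72 \cdot 15 - 9406\right) + 9089 = \left(1080 - 9406\right) + 9089 = -8326 + 9089 = 763$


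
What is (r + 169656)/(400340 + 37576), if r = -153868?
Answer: 3947/109479 ≈ 0.036053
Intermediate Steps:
(r + 169656)/(400340 + 37576) = (-153868 + 169656)/(400340 + 37576) = 15788/437916 = 15788*(1/437916) = 3947/109479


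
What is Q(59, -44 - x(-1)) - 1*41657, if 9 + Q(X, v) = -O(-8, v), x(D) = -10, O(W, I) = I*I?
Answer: -42822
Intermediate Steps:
O(W, I) = I²
Q(X, v) = -9 - v²
Q(59, -44 - x(-1)) - 1*41657 = (-9 - (-44 - 1*(-10))²) - 1*41657 = (-9 - (-44 + 10)²) - 41657 = (-9 - 1*(-34)²) - 41657 = (-9 - 1*1156) - 41657 = (-9 - 1156) - 41657 = -1165 - 41657 = -42822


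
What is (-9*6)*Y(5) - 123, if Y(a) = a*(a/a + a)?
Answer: -1743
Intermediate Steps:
Y(a) = a*(1 + a)
(-9*6)*Y(5) - 123 = (-9*6)*(5*(1 + 5)) - 123 = -270*6 - 123 = -54*30 - 123 = -1620 - 123 = -1743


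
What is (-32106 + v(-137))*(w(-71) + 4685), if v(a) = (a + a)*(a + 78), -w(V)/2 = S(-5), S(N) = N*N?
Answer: -73881900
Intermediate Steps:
S(N) = N**2
w(V) = -50 (w(V) = -2*(-5)**2 = -2*25 = -50)
v(a) = 2*a*(78 + a) (v(a) = (2*a)*(78 + a) = 2*a*(78 + a))
(-32106 + v(-137))*(w(-71) + 4685) = (-32106 + 2*(-137)*(78 - 137))*(-50 + 4685) = (-32106 + 2*(-137)*(-59))*4635 = (-32106 + 16166)*4635 = -15940*4635 = -73881900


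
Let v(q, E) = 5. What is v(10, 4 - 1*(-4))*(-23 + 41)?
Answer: 90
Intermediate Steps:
v(10, 4 - 1*(-4))*(-23 + 41) = 5*(-23 + 41) = 5*18 = 90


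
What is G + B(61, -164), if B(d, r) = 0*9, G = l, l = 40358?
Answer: 40358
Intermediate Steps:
G = 40358
B(d, r) = 0
G + B(61, -164) = 40358 + 0 = 40358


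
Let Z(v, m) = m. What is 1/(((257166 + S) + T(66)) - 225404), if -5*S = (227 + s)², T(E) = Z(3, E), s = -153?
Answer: 5/153664 ≈ 3.2539e-5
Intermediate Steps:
T(E) = E
S = -5476/5 (S = -(227 - 153)²/5 = -⅕*74² = -⅕*5476 = -5476/5 ≈ -1095.2)
1/(((257166 + S) + T(66)) - 225404) = 1/(((257166 - 5476/5) + 66) - 225404) = 1/((1280354/5 + 66) - 225404) = 1/(1280684/5 - 225404) = 1/(153664/5) = 5/153664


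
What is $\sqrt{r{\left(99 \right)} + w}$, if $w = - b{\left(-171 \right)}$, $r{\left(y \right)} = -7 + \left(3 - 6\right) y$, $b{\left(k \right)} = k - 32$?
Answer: $i \sqrt{101} \approx 10.05 i$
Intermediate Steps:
$b{\left(k \right)} = -32 + k$
$r{\left(y \right)} = -7 - 3 y$ ($r{\left(y \right)} = -7 + \left(3 - 6\right) y = -7 - 3 y$)
$w = 203$ ($w = - (-32 - 171) = \left(-1\right) \left(-203\right) = 203$)
$\sqrt{r{\left(99 \right)} + w} = \sqrt{\left(-7 - 297\right) + 203} = \sqrt{-304 + 203} = \sqrt{-101} = i \sqrt{101}$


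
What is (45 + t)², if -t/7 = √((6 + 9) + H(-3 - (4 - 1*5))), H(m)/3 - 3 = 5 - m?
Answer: 4230 - 1890*√5 ≈ 3.8315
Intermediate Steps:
H(m) = 24 - 3*m (H(m) = 9 + 3*(5 - m) = 9 + (15 - 3*m) = 24 - 3*m)
t = -21*√5 (t = -7*√((6 + 9) + (24 - 3*(-3 - (4 - 1*5)))) = -7*√(15 + (24 - 3*(-3 - (4 - 5)))) = -7*√(15 + (24 - 3*(-3 - 1*(-1)))) = -7*√(15 + (24 - 3*(-3 + 1))) = -7*√(15 + (24 - 3*(-2))) = -7*√(15 + (24 + 6)) = -7*√(15 + 30) = -21*√5 ≈ -46.957)
(45 + t)² = (45 - 21*√5)²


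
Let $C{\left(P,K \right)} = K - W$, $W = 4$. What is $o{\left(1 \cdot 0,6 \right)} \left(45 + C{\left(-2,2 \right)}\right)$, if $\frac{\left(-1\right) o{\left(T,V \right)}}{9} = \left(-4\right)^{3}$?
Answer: $24768$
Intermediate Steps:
$C{\left(P,K \right)} = -4 + K$ ($C{\left(P,K \right)} = K - 4 = -4 + K$)
$o{\left(T,V \right)} = 576$ ($o{\left(T,V \right)} = - 9 \left(-4\right)^{3} = \left(-9\right) \left(-64\right) = 576$)
$o{\left(1 \cdot 0,6 \right)} \left(45 + C{\left(-2,2 \right)}\right) = 576 \left(45 + \left(-4 + 2\right)\right) = 576 \left(45 - 2\right) = 576 \cdot 43 = 24768$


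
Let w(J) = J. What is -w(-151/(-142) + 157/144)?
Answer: -22019/10224 ≈ -2.1537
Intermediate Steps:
-w(-151/(-142) + 157/144) = -(-151/(-142) + 157/144) = -(-151*(-1/142) + 157*(1/144)) = -(151/142 + 157/144) = -1*22019/10224 = -22019/10224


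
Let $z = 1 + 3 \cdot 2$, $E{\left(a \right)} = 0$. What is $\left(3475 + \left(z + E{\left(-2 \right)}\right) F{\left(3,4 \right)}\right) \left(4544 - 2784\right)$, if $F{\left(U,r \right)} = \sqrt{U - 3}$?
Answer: $6116000$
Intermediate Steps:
$z = 7$ ($z = 1 + 6 = 7$)
$F{\left(U,r \right)} = \sqrt{-3 + U}$
$\left(3475 + \left(z + E{\left(-2 \right)}\right) F{\left(3,4 \right)}\right) \left(4544 - 2784\right) = \left(3475 + \left(7 + 0\right) \sqrt{-3 + 3}\right) \left(4544 - 2784\right) = \left(3475 + 7 \sqrt{0}\right) \left(4544 - 2784\right) = \left(3475 + 7 \cdot 0\right) \left(4544 - 2784\right) = \left(3475 + 0\right) 1760 = 3475 \cdot 1760 = 6116000$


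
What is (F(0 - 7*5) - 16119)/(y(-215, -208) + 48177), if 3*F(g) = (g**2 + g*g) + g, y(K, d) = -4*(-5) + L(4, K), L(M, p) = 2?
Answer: -15314/48199 ≈ -0.31772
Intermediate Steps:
y(K, d) = 22 (y(K, d) = -4*(-5) + 2 = 20 + 2 = 22)
F(g) = g/3 + 2*g**2/3 (F(g) = ((g**2 + g*g) + g)/3 = ((g**2 + g**2) + g)/3 = (2*g**2 + g)/3 = (g + 2*g**2)/3 = g/3 + 2*g**2/3)
(F(0 - 7*5) - 16119)/(y(-215, -208) + 48177) = ((0 - 7*5)*(1 + 2*(0 - 7*5))/3 - 16119)/(22 + 48177) = ((0 - 35)*(1 + 2*(0 - 35))/3 - 16119)/48199 = ((1/3)*(-35)*(1 + 2*(-35)) - 16119)*(1/48199) = ((1/3)*(-35)*(1 - 70) - 16119)*(1/48199) = ((1/3)*(-35)*(-69) - 16119)*(1/48199) = (805 - 16119)*(1/48199) = -15314*1/48199 = -15314/48199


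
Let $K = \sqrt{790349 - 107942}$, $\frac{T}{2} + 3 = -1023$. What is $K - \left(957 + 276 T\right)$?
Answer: $565395 + 3 \sqrt{75823} \approx 5.6622 \cdot 10^{5}$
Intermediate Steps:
$T = -2052$ ($T = -6 + 2 \left(-1023\right) = -6 - 2046 = -2052$)
$K = 3 \sqrt{75823}$ ($K = \sqrt{682407} = 3 \sqrt{75823} \approx 826.08$)
$K - \left(957 + 276 T\right) = 3 \sqrt{75823} - -565395 = 3 \sqrt{75823} + \left(-957 + 566352\right) = 3 \sqrt{75823} + 565395 = 565395 + 3 \sqrt{75823}$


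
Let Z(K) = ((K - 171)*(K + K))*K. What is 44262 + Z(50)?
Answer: -560738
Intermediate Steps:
Z(K) = 2*K²*(-171 + K) (Z(K) = ((-171 + K)*(2*K))*K = (2*K*(-171 + K))*K = 2*K²*(-171 + K))
44262 + Z(50) = 44262 + 2*50²*(-171 + 50) = 44262 + 2*2500*(-121) = 44262 - 605000 = -560738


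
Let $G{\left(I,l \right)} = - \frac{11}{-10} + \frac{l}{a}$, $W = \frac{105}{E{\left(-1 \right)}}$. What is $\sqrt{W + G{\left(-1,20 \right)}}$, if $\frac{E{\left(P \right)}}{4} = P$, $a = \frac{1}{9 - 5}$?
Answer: $\frac{\sqrt{5485}}{10} \approx 7.4061$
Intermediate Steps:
$a = \frac{1}{4} \approx 0.25$
$E{\left(P \right)} = 4 P$
$W = - \frac{105}{4}$ ($W = \frac{105}{4 \left(-1\right)} = \frac{105}{-4} = 105 \left(- \frac{1}{4}\right) = - \frac{105}{4} \approx -26.25$)
$G{\left(I,l \right)} = \frac{11}{10} + 4 l$ ($G{\left(I,l \right)} = - \frac{11}{-10} + l \frac{1}{\frac{1}{4}} = \left(-11\right) \left(- \frac{1}{10}\right) + l 4 = \frac{11}{10} + 4 l$)
$\sqrt{W + G{\left(-1,20 \right)}} = \sqrt{- \frac{105}{4} + \left(\frac{11}{10} + 4 \cdot 20\right)} = \sqrt{- \frac{105}{4} + \left(\frac{11}{10} + 80\right)} = \sqrt{- \frac{105}{4} + \frac{811}{10}} = \sqrt{\frac{1097}{20}} = \frac{\sqrt{5485}}{10}$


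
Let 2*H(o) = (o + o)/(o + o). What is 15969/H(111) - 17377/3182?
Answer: 101609339/3182 ≈ 31933.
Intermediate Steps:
H(o) = 1/2 (H(o) = ((o + o)/(o + o))/2 = ((2*o)/((2*o)))/2 = ((2*o)*(1/(2*o)))/2 = (1/2)*1 = 1/2)
15969/H(111) - 17377/3182 = 15969/(1/2) - 17377/3182 = 15969*2 - 17377*1/3182 = 31938 - 17377/3182 = 101609339/3182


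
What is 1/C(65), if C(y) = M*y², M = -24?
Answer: -1/101400 ≈ -9.8619e-6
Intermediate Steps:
C(y) = -24*y²
1/C(65) = 1/(-24*65²) = 1/(-24*4225) = 1/(-101400) = -1/101400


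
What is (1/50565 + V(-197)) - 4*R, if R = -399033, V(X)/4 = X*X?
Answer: 88557922921/50565 ≈ 1.7514e+6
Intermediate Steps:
V(X) = 4*X² (V(X) = 4*(X*X) = 4*X²)
(1/50565 + V(-197)) - 4*R = (1/50565 + 4*(-197)²) - 4*(-399033) = (1/50565 + 4*38809) + 1596132 = (1/50565 + 155236) + 1596132 = 7849508341/50565 + 1596132 = 88557922921/50565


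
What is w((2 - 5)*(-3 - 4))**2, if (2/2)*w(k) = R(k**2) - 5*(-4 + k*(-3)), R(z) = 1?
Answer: 112896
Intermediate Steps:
w(k) = 21 + 15*k (w(k) = 1 - 5*(-4 + k*(-3)) = 1 - 5*(-4 - 3*k) = 1 + (20 + 15*k) = 21 + 15*k)
w((2 - 5)*(-3 - 4))**2 = (21 + 15*((2 - 5)*(-3 - 4)))**2 = (21 + 15*(-3*(-7)))**2 = (21 + 15*21)**2 = (21 + 315)**2 = 336**2 = 112896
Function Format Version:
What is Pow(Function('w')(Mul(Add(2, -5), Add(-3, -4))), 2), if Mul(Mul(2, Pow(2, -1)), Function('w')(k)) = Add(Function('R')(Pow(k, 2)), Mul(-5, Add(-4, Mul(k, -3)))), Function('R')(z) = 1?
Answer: 112896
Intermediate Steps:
Function('w')(k) = Add(21, Mul(15, k)) (Function('w')(k) = Add(1, Mul(-5, Add(-4, Mul(k, -3)))) = Add(1, Mul(-5, Add(-4, Mul(-3, k)))) = Add(1, Add(20, Mul(15, k))) = Add(21, Mul(15, k)))
Pow(Function('w')(Mul(Add(2, -5), Add(-3, -4))), 2) = Pow(Add(21, Mul(15, Mul(Add(2, -5), Add(-3, -4)))), 2) = Pow(Add(21, Mul(15, Mul(-3, -7))), 2) = Pow(Add(21, Mul(15, 21)), 2) = Pow(Add(21, 315), 2) = Pow(336, 2) = 112896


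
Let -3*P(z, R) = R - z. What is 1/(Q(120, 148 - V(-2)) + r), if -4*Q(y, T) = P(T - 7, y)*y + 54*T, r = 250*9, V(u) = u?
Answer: -⅕ ≈ -0.20000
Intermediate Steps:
P(z, R) = -R/3 + z/3 (P(z, R) = -(R - z)/3 = -R/3 + z/3)
r = 2250
Q(y, T) = -27*T/2 - y*(-7/3 - y/3 + T/3)/4 (Q(y, T) = -((-y/3 + (T - 7)/3)*y + 54*T)/4 = -((-y/3 + (-7 + T)/3)*y + 54*T)/4 = -((-y/3 + (-7/3 + T/3))*y + 54*T)/4 = -((-7/3 - y/3 + T/3)*y + 54*T)/4 = -(y*(-7/3 - y/3 + T/3) + 54*T)/4 = -(54*T + y*(-7/3 - y/3 + T/3))/4 = -27*T/2 - y*(-7/3 - y/3 + T/3)/4)
1/(Q(120, 148 - V(-2)) + r) = 1/((-27*(148 - 1*(-2))/2 + (1/12)*120*(7 + 120 - (148 - 1*(-2)))) + 2250) = 1/((-27*(148 + 2)/2 + (1/12)*120*(7 + 120 - (148 + 2))) + 2250) = 1/((-27/2*150 + (1/12)*120*(7 + 120 - 1*150)) + 2250) = 1/((-2025 + (1/12)*120*(7 + 120 - 150)) + 2250) = 1/((-2025 + (1/12)*120*(-23)) + 2250) = 1/((-2025 - 230) + 2250) = 1/(-2255 + 2250) = 1/(-5) = -⅕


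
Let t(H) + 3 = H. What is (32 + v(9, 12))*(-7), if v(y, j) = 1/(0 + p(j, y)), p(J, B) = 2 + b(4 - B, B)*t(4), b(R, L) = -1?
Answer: -231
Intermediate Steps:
t(H) = -3 + H
p(J, B) = 1 (p(J, B) = 2 - (-3 + 4) = 2 - 1*1 = 2 - 1 = 1)
v(y, j) = 1 (v(y, j) = 1/(0 + 1) = 1/1 = 1)
(32 + v(9, 12))*(-7) = (32 + 1)*(-7) = 33*(-7) = -231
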